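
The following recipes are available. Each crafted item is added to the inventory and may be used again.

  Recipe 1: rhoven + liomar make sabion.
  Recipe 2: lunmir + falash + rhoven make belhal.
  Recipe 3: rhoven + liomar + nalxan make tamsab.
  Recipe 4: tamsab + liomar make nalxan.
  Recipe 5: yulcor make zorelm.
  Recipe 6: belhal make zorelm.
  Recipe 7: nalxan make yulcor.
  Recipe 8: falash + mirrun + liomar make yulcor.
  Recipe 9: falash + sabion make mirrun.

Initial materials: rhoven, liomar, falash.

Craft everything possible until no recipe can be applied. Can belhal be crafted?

No

belhal would need lunmir, falash, and rhoven (Recipe 2), but lunmir is never obtained.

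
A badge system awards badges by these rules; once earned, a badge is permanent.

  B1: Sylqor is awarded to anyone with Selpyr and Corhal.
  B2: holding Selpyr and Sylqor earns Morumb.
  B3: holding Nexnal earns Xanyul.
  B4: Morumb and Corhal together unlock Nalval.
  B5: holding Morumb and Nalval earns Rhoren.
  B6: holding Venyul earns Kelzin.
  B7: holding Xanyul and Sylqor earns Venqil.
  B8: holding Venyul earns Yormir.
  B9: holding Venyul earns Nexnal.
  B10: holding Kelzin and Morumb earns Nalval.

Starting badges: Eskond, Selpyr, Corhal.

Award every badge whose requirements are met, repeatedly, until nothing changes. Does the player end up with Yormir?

Yormir would need Venyul (B8), but Venyul is never earned.

No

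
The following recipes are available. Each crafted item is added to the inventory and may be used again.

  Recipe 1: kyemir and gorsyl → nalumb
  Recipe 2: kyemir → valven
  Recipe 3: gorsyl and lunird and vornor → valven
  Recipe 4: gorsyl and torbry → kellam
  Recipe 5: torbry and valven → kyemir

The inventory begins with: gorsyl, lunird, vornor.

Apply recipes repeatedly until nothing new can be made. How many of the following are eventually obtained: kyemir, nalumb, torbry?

0

kyemir would need torbry and valven (Recipe 5), but torbry is never obtained.
nalumb would need kyemir and gorsyl (Recipe 1), but kyemir is never obtained.
No rule produces torbry, and it is not given.
None of the 3 are reached.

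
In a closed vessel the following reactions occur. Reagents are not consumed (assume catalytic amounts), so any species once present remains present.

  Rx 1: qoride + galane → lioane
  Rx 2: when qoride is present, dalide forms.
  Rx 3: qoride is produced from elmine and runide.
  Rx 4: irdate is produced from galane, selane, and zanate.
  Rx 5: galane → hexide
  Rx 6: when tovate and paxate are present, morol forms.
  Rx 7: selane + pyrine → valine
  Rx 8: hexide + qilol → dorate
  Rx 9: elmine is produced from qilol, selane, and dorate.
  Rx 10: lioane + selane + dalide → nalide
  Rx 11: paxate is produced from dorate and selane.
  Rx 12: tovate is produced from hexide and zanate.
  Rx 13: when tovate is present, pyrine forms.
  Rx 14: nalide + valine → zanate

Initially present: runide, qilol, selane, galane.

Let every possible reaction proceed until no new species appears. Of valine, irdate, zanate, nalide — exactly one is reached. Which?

galane present → hexide forms (Rx 5).
hexide and qilol present → dorate forms (Rx 8).
qilol, selane, and dorate present → elmine forms (Rx 9).
elmine and runide present → qoride forms (Rx 3).
qoride present → dalide forms (Rx 2).
qoride and galane present → lioane forms (Rx 1).
lioane, selane, and dalide present → nalide forms (Rx 10).
irdate would need galane, selane, and zanate (Rx 4), but zanate never forms. zanate would need nalide and valine (Rx 14), but valine never forms. valine would need selane and pyrine (Rx 7), but pyrine never forms.

nalide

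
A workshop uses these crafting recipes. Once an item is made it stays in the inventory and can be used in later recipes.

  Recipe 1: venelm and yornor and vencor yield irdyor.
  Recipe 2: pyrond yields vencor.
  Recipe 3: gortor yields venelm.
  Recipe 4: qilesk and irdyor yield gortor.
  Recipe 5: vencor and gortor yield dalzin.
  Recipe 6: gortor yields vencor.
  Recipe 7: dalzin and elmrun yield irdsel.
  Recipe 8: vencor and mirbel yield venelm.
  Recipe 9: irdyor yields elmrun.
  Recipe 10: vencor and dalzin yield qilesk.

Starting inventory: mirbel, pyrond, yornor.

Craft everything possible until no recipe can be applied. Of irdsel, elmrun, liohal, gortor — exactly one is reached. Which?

elmrun

pyrond → vencor (Recipe 2).
vencor and mirbel → venelm (Recipe 8).
venelm and yornor and vencor → irdyor (Recipe 1).
irdyor → elmrun (Recipe 9).
gortor would need qilesk and irdyor (Recipe 4), but qilesk is never obtained. irdsel would need dalzin and elmrun (Recipe 7), but dalzin is never obtained. No rule produces liohal, and it is not given.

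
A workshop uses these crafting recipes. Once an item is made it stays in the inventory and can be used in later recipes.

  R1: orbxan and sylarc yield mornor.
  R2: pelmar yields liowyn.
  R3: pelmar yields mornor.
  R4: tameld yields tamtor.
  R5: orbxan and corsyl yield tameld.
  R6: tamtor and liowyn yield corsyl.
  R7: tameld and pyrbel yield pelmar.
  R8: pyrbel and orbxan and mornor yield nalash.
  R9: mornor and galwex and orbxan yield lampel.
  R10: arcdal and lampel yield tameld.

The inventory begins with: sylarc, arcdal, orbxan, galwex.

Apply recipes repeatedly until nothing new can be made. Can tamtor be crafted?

orbxan and sylarc → mornor (R1).
Using R9, mornor, galwex, and orbxan make lampel.
arcdal and lampel → tameld (R10).
Using R4, tameld makes tamtor.

Yes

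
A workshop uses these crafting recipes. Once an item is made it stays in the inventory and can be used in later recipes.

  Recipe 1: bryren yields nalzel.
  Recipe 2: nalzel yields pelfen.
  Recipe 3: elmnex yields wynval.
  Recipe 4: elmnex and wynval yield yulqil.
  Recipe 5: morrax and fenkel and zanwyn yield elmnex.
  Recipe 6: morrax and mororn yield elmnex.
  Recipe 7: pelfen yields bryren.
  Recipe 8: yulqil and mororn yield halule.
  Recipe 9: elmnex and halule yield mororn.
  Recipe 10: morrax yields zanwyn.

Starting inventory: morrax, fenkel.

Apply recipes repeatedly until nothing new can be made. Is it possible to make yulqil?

morrax → zanwyn (Recipe 10).
Using Recipe 5, morrax, fenkel, and zanwyn make elmnex.
elmnex → wynval (Recipe 3).
Using Recipe 4, elmnex and wynval make yulqil.

Yes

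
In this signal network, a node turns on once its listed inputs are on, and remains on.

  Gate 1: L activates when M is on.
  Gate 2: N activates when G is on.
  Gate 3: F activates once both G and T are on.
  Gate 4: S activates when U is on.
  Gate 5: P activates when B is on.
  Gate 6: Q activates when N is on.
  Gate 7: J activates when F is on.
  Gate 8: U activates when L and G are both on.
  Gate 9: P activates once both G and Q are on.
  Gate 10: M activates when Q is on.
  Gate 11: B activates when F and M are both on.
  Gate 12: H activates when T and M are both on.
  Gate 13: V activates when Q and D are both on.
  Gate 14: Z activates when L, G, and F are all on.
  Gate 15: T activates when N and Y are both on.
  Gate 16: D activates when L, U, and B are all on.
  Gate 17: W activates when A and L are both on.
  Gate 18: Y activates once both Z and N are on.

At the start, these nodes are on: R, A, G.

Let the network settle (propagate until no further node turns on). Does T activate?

No

T would need N and Y (Gate 15), but Y never turns on.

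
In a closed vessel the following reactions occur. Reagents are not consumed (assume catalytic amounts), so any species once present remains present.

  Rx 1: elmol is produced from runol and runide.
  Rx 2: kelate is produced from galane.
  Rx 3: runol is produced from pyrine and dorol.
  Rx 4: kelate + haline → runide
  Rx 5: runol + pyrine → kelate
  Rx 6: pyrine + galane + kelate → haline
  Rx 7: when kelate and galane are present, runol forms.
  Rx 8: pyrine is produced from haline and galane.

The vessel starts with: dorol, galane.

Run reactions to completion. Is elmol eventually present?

No

elmol would need runol and runide (Rx 1), but runide never forms.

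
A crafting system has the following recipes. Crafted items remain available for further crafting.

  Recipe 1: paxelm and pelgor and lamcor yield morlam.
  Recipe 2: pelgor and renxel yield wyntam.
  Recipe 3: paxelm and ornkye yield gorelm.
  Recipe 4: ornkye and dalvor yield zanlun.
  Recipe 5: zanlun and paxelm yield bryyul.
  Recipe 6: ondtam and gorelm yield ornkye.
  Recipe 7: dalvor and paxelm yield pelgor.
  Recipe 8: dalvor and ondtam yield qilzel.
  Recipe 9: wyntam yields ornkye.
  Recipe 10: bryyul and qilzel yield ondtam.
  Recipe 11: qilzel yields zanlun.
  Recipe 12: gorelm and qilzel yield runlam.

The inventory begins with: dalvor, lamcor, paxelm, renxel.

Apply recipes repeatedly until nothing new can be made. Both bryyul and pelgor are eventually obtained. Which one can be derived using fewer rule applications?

pelgor: Using Recipe 7, dalvor and paxelm make pelgor. [1 rule application]
bryyul: dalvor and paxelm → pelgor (Recipe 7). Using Recipe 2, pelgor and renxel make wyntam. wyntam → ornkye (Recipe 9). ornkye and dalvor → zanlun (Recipe 4). Using Recipe 5, zanlun and paxelm make bryyul. [5 rule applications]
pelgor needs fewer.

pelgor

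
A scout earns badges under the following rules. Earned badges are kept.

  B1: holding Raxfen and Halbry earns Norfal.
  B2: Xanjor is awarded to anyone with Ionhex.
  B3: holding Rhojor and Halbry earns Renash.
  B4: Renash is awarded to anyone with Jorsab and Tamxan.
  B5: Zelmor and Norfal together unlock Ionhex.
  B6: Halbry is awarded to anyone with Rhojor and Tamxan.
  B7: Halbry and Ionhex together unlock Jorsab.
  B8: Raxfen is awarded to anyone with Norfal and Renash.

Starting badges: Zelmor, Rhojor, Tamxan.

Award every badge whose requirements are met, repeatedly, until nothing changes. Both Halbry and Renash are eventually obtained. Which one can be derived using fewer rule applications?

Halbry

Halbry: With Rhojor and Tamxan, Halbry is earned (B6). [1 rule application]
Renash: With Rhojor and Tamxan, Halbry is earned (B6). With Rhojor and Halbry, Renash is earned (B3). [2 rule applications]
Halbry needs fewer.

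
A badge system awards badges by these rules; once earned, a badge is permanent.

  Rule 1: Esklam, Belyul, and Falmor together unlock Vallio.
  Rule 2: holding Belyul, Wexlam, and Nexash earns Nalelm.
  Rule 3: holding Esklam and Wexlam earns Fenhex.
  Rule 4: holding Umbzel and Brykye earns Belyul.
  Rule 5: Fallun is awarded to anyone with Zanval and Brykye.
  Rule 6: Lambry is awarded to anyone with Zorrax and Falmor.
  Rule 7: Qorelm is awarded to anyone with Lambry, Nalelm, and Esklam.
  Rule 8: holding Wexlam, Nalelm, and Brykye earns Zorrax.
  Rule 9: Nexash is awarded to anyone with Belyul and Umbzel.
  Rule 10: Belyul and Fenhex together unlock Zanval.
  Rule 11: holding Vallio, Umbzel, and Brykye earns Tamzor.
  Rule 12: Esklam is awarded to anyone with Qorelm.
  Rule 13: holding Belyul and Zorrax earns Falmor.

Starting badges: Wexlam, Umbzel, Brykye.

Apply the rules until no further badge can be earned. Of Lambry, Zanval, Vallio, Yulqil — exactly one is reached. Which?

With Umbzel and Brykye, Belyul is earned (Rule 4).
With Belyul and Umbzel, Nexash is earned (Rule 9).
With Belyul, Wexlam, and Nexash, Nalelm is earned (Rule 2).
With Wexlam, Nalelm, and Brykye, Zorrax is earned (Rule 8).
With Belyul and Zorrax, Falmor is earned (Rule 13).
With Zorrax and Falmor, Lambry is earned (Rule 6).
Zanval would need Belyul and Fenhex (Rule 10), but Fenhex is never earned. Vallio would need Esklam, Belyul, and Falmor (Rule 1), but Esklam is never earned. No rule produces Yulqil, and it is not given.

Lambry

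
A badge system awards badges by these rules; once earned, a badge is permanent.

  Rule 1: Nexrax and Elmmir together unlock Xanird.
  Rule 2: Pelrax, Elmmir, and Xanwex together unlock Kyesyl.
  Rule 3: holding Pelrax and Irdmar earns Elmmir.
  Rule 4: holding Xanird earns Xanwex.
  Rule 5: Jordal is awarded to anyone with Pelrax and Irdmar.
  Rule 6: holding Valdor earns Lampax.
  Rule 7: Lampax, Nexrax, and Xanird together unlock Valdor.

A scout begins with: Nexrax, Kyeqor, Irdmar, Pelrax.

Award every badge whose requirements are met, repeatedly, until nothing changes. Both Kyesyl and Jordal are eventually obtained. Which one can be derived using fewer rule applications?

Jordal: With Pelrax and Irdmar, Jordal is earned (Rule 5). [1 rule application]
Kyesyl: With Pelrax and Irdmar, Elmmir is earned (Rule 3). With Nexrax and Elmmir, Xanird is earned (Rule 1). With Xanird, Xanwex is earned (Rule 4). With Pelrax, Elmmir, and Xanwex, Kyesyl is earned (Rule 2). [4 rule applications]
Jordal needs fewer.

Jordal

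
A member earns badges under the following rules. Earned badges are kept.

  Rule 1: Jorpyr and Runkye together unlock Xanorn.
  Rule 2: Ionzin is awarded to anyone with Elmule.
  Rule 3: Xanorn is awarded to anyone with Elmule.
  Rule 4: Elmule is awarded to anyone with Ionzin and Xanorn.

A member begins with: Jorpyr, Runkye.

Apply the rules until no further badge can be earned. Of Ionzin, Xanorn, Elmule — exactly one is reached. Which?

With Jorpyr and Runkye, Xanorn is earned (Rule 1).
Elmule would need Ionzin and Xanorn (Rule 4), but Ionzin is never earned. Ionzin would need Elmule (Rule 2), but Elmule is never earned.

Xanorn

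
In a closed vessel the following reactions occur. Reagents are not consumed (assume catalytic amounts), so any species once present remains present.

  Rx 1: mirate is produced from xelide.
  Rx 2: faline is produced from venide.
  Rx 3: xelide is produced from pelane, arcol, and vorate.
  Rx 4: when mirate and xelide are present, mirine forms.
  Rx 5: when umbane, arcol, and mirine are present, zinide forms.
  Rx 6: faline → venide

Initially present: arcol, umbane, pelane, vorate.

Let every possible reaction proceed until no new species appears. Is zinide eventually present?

pelane, arcol, and vorate present → xelide forms (Rx 3).
xelide present → mirate forms (Rx 1).
mirate and xelide present → mirine forms (Rx 4).
umbane, arcol, and mirine present → zinide forms (Rx 5).

Yes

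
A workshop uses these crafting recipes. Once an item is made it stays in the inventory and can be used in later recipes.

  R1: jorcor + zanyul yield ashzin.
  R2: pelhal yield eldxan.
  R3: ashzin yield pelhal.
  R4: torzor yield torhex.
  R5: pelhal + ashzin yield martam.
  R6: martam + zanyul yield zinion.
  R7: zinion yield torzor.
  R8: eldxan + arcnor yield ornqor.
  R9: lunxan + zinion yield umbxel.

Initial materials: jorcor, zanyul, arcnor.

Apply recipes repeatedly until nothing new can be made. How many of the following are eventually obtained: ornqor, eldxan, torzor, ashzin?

Using R1, jorcor and zanyul make ashzin.
ashzin → pelhal (R3).
Using R2, pelhal makes eldxan.
pelhal + ashzin → martam (R5).
Using R8, eldxan and arcnor make ornqor.
Using R6, martam and zanyul make zinion.
zinion → torzor (R7).
ornqor: reached.
eldxan: reached.
torzor: reached.
ashzin: reached.
All 4 are reached.

4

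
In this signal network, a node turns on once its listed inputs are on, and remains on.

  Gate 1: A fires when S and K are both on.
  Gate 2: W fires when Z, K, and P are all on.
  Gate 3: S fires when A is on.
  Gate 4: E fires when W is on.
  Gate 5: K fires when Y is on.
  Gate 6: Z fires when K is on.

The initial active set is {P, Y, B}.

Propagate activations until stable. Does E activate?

Y is on, so K fires (Gate 5).
Gate 6: K on → Z on.
Z, K, and P are on, so W fires (Gate 2).
W is on, so E fires (Gate 4).

Yes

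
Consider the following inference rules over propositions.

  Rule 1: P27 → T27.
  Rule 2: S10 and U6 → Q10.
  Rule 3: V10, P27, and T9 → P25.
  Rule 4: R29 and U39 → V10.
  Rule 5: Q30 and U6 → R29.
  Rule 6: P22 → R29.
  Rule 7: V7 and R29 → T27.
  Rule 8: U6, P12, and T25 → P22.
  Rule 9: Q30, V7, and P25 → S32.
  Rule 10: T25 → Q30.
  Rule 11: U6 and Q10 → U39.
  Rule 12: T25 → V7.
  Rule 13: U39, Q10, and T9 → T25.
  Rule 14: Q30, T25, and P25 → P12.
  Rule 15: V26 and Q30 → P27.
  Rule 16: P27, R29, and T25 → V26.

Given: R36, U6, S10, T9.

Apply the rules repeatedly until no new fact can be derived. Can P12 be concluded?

P12 would need Q30, T25, and P25 (Rule 14), but P25 is never established.

No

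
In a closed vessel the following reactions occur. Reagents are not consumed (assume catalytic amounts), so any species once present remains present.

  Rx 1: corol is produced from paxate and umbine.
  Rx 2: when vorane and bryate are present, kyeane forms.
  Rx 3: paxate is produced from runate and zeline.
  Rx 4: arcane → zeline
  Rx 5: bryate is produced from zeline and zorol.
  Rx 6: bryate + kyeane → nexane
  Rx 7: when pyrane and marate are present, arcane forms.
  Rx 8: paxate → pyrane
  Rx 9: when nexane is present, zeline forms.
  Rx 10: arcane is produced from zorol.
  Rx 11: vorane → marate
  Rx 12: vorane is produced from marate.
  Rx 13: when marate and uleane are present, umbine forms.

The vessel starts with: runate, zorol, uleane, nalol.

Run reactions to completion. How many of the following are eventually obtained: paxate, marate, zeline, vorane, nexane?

zorol present → arcane forms (Rx 10).
arcane present → zeline forms (Rx 4).
runate and zeline present → paxate forms (Rx 3).
paxate: reached.
marate would need vorane (Rx 11), but vorane never forms.
zeline: reached.
vorane would need marate (Rx 12), but marate never forms.
nexane would need bryate and kyeane (Rx 6), but kyeane never forms.
Reached: paxate and zeline — 2 of the 5.

2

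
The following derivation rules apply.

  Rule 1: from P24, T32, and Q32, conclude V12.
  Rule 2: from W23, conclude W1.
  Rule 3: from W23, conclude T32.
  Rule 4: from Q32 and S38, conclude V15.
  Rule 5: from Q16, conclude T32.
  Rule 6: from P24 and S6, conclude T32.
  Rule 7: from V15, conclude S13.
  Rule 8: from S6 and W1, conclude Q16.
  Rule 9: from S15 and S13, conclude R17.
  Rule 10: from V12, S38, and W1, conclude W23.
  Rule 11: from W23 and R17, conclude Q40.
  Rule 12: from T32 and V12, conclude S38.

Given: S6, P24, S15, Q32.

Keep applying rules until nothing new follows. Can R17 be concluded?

From P24 and S6, Rule 6 gives T32.
From P24, T32, and Q32, Rule 1 gives V12.
T32 and V12 hold, so S38 follows (Rule 12).
From Q32 and S38, Rule 4 gives V15.
V15 holds, so S13 follows (Rule 7).
S15 and S13 hold, so R17 follows (Rule 9).

Yes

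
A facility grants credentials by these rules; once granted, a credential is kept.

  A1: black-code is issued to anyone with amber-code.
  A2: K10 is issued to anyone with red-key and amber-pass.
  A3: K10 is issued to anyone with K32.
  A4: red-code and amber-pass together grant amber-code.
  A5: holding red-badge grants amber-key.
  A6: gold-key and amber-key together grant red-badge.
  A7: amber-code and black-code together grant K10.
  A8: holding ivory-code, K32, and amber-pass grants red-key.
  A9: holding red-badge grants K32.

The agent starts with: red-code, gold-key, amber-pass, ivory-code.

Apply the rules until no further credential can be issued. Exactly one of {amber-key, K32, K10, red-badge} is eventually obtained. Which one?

K10

Holding red-code and amber-pass grants amber-code (A4).
Holding amber-code grants black-code (A1).
Holding amber-code and black-code grants K10 (A7).
red-badge would need gold-key and amber-key (A6), but amber-key is never granted. K32 would need red-badge (A9), but red-badge is never granted. amber-key would need red-badge (A5), but red-badge is never granted.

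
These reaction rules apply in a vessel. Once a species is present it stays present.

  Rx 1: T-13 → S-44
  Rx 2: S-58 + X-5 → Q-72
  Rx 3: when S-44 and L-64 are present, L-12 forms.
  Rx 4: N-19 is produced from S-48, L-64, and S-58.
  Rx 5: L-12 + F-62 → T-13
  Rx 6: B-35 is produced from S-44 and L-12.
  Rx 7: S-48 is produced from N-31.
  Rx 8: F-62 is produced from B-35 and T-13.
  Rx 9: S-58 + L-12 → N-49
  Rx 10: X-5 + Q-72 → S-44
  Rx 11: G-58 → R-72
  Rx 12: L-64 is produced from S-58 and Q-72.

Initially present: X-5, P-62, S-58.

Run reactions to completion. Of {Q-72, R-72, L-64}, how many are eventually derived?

S-58 and X-5 present → Q-72 forms (Rx 2).
S-58 and Q-72 present → L-64 forms (Rx 12).
Q-72: reached.
R-72 would need G-58 (Rx 11), but G-58 never forms.
L-64: reached.
Reached: Q-72 and L-64 — 2 of the 3.

2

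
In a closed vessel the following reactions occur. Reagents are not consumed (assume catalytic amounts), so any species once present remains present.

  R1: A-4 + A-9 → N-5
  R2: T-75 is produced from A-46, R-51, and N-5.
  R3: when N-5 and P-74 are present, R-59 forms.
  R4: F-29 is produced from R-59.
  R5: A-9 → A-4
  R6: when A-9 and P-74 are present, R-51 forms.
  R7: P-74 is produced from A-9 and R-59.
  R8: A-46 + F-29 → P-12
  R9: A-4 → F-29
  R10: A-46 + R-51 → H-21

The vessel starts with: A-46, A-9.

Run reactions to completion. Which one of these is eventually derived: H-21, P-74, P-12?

P-12

A-9 present → A-4 forms (R5).
A-4 present → F-29 forms (R9).
A-46 and F-29 present → P-12 forms (R8).
H-21 would need A-46 and R-51 (R10), but R-51 never forms. P-74 would need A-9 and R-59 (R7), but R-59 never forms.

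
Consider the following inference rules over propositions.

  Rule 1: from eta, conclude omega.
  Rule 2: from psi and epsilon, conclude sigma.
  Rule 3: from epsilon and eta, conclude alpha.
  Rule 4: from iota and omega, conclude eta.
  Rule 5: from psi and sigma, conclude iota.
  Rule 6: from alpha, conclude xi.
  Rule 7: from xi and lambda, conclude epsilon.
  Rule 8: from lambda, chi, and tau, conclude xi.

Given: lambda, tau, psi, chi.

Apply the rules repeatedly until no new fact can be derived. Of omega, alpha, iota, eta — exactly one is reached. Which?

iota

From lambda, chi, and tau, Rule 8 gives xi.
xi and lambda hold, so epsilon follows (Rule 7).
psi and epsilon hold, so sigma follows (Rule 2).
From psi and sigma, Rule 5 gives iota.
omega would need eta (Rule 1), but eta is never established. alpha would need epsilon and eta (Rule 3), but eta is never established. eta would need iota and omega (Rule 4), but omega is never established.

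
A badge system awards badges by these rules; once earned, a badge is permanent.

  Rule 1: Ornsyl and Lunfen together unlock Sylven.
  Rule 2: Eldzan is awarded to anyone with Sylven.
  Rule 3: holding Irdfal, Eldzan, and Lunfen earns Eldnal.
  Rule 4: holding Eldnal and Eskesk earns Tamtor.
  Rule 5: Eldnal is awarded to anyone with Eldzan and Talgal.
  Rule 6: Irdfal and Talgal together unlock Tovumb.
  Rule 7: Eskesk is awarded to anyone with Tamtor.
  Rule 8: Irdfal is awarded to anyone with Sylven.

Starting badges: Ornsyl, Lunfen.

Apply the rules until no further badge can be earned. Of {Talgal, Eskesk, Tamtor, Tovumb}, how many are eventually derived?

No rule produces Talgal, and it is not given.
Eskesk would need Tamtor (Rule 7), but Tamtor is never earned.
Tamtor would need Eldnal and Eskesk (Rule 4), but Eskesk is never earned.
Tovumb would need Irdfal and Talgal (Rule 6), but Talgal is never earned.
None of the 4 are reached.

0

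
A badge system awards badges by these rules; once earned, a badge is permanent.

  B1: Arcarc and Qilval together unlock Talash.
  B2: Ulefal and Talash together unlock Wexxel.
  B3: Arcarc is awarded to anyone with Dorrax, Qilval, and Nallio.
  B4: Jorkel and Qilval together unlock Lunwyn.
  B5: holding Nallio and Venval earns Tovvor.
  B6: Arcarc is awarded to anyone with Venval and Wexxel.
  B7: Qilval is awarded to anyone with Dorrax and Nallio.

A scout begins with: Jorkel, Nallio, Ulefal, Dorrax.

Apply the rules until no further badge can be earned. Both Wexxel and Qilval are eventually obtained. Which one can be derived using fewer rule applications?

Qilval

Qilval: With Dorrax and Nallio, Qilval is earned (B7). [1 rule application]
Wexxel: With Dorrax and Nallio, Qilval is earned (B7). With Dorrax, Qilval, and Nallio, Arcarc is earned (B3). With Arcarc and Qilval, Talash is earned (B1). With Ulefal and Talash, Wexxel is earned (B2). [4 rule applications]
Qilval needs fewer.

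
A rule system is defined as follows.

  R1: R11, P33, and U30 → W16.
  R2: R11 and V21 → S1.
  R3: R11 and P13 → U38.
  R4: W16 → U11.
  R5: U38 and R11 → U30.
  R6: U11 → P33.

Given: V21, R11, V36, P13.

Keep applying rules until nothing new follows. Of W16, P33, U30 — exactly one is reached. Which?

From R11 and P13, R3 gives U38.
From U38 and R11, R5 gives U30.
W16 would need R11, P33, and U30 (R1), but P33 is never established. P33 would need U11 (R6), but U11 is never established.

U30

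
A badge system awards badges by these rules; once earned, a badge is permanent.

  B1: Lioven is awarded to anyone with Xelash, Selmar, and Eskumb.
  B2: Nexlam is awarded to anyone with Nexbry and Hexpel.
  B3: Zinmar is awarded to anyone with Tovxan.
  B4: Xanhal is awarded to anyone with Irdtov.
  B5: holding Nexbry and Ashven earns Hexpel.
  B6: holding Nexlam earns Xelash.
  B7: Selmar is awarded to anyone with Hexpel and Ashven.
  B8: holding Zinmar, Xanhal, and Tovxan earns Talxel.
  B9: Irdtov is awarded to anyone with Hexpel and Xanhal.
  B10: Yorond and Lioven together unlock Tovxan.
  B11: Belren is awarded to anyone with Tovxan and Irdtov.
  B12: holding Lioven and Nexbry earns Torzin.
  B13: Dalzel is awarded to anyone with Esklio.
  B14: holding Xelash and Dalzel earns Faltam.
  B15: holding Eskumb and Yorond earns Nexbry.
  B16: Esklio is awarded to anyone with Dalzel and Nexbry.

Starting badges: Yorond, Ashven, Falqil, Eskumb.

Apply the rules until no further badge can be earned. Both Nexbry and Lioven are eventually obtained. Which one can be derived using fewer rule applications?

Nexbry

Nexbry: With Eskumb and Yorond, Nexbry is earned (B15). [1 rule application]
Lioven: With Eskumb and Yorond, Nexbry is earned (B15). With Nexbry and Ashven, Hexpel is earned (B5). With Hexpel and Ashven, Selmar is earned (B7). With Nexbry and Hexpel, Nexlam is earned (B2). With Nexlam, Xelash is earned (B6). With Xelash, Selmar, and Eskumb, Lioven is earned (B1). [6 rule applications]
Nexbry needs fewer.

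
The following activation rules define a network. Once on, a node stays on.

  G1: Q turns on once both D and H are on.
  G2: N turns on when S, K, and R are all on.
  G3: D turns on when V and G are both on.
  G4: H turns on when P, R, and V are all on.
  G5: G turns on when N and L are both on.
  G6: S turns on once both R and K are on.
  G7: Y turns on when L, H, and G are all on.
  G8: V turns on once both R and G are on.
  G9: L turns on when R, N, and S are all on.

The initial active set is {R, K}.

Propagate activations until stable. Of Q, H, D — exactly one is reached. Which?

D

R and K are on, so S turns on (G6).
S, K, and R are on, so N turns on (G2).
G9: R, N, and S on → L on.
G5: N and L on → G on.
R and G are on, so V turns on (G8).
G3: V and G on → D on.
Q would need D and H (G1), but H never turns on. H would need P, R, and V (G4), but P never turns on.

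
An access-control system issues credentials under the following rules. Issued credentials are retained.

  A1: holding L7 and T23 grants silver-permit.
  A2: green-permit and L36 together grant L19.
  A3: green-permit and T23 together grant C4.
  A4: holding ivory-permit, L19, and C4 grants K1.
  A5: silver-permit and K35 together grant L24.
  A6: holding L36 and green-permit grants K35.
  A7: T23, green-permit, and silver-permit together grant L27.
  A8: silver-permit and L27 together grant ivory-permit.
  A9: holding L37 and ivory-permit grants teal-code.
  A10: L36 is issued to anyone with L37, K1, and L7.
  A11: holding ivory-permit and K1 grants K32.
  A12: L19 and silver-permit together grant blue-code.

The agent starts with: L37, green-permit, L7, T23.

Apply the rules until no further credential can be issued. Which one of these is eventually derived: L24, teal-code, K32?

Holding L7 and T23 grants silver-permit (A1).
Holding T23, green-permit, and silver-permit grants L27 (A7).
Holding silver-permit and L27 grants ivory-permit (A8).
Holding L37 and ivory-permit grants teal-code (A9).
L24 would need silver-permit and K35 (A5), but K35 is never granted. K32 would need ivory-permit and K1 (A11), but K1 is never granted.

teal-code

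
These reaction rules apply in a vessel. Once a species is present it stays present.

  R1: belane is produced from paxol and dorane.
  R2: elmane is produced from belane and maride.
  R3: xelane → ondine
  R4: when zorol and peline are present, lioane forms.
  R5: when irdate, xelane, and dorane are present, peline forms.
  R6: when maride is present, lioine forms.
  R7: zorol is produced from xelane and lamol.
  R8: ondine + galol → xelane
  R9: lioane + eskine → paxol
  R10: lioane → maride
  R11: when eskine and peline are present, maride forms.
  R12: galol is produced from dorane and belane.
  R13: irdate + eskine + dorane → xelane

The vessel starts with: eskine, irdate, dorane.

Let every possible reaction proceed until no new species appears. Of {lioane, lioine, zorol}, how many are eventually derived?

irdate, eskine, and dorane present → xelane forms (R13).
irdate, xelane, and dorane present → peline forms (R5).
eskine and peline present → maride forms (R11).
maride present → lioine forms (R6).
lioane would need zorol and peline (R4), but zorol never forms.
lioine: reached.
zorol would need xelane and lamol (R7), but lamol never forms.
Reached: lioine — 1 of the 3.

1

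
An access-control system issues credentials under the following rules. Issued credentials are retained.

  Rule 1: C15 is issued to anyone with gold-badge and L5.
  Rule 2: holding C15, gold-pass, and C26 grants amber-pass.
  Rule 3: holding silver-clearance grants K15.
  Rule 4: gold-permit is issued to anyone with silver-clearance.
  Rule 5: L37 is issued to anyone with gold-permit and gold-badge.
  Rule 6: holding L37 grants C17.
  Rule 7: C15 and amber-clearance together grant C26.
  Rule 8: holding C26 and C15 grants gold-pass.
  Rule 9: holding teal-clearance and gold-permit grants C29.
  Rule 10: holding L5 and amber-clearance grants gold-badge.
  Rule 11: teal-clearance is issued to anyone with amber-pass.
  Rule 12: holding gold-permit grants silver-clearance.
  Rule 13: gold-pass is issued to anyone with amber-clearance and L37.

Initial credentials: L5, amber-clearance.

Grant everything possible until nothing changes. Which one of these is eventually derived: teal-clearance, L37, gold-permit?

teal-clearance

Holding L5 and amber-clearance grants gold-badge (Rule 10).
Holding gold-badge and L5 grants C15 (Rule 1).
Holding C15 and amber-clearance grants C26 (Rule 7).
Holding C26 and C15 grants gold-pass (Rule 8).
Holding C15, gold-pass, and C26 grants amber-pass (Rule 2).
Holding amber-pass grants teal-clearance (Rule 11).
L37 would need gold-permit and gold-badge (Rule 5), but gold-permit is never granted. gold-permit would need silver-clearance (Rule 4), but silver-clearance is never granted.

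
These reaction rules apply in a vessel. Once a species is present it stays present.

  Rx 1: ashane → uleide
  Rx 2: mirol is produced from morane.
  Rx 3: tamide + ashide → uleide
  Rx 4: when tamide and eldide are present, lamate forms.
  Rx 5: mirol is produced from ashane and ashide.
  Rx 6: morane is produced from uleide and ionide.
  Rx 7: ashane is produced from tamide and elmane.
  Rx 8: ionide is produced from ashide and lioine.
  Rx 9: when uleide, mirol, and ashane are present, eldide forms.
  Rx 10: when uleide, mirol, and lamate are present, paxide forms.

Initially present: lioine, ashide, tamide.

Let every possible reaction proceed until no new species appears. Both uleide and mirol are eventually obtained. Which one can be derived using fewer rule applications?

uleide

uleide: tamide and ashide present → uleide forms (Rx 3). [1 rule application]
mirol: ashide and lioine present → ionide forms (Rx 8). tamide and ashide present → uleide forms (Rx 3). uleide and ionide present → morane forms (Rx 6). morane present → mirol forms (Rx 2). [4 rule applications]
uleide needs fewer.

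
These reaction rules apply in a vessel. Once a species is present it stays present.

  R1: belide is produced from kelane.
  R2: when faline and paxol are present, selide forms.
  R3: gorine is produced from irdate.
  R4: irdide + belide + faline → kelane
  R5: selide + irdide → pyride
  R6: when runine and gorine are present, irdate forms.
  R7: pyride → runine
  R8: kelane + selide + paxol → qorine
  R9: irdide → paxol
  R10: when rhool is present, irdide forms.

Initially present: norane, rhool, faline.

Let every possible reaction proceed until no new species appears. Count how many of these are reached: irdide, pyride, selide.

rhool present → irdide forms (R10).
irdide present → paxol forms (R9).
faline and paxol present → selide forms (R2).
selide and irdide present → pyride forms (R5).
irdide: reached.
pyride: reached.
selide: reached.
All 3 are reached.

3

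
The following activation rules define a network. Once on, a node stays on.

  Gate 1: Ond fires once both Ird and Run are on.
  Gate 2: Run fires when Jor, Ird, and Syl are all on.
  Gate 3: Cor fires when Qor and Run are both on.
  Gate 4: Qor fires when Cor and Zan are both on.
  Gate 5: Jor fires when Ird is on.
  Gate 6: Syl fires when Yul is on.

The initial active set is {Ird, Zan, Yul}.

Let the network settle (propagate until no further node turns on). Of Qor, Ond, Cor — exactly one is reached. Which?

Ond

Yul is on, so Syl fires (Gate 6).
Ird is on, so Jor fires (Gate 5).
Jor, Ird, and Syl are on, so Run fires (Gate 2).
Gate 1: Ird and Run on → Ond on.
Cor would need Qor and Run (Gate 3), but Qor never turns on. Qor would need Cor and Zan (Gate 4), but Cor never turns on.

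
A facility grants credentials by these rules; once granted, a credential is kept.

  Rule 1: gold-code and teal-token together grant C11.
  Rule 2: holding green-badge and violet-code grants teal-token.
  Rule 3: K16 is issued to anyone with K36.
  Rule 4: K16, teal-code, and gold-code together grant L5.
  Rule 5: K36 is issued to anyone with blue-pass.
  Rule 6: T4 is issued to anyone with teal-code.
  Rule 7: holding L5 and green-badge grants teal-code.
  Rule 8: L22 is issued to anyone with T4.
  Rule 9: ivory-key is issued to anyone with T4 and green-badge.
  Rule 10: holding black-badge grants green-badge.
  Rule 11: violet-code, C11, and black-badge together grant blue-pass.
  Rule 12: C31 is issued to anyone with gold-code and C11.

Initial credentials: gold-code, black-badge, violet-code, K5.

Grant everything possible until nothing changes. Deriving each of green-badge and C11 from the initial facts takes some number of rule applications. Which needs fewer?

green-badge: Holding black-badge grants green-badge (Rule 10). [1 rule application]
C11: Holding black-badge grants green-badge (Rule 10). Holding green-badge and violet-code grants teal-token (Rule 2). Holding gold-code and teal-token grants C11 (Rule 1). [3 rule applications]
green-badge needs fewer.

green-badge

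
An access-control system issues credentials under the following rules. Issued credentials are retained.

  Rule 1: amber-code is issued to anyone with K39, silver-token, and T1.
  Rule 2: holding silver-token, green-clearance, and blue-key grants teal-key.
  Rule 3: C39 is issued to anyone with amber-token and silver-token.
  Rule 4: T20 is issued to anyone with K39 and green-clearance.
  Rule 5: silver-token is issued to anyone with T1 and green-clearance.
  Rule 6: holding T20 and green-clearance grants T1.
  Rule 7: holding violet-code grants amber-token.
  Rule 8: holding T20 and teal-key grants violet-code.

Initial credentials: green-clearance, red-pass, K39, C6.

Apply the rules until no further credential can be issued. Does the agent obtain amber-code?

Holding K39 and green-clearance grants T20 (Rule 4).
Holding T20 and green-clearance grants T1 (Rule 6).
Holding T1 and green-clearance grants silver-token (Rule 5).
Holding K39, silver-token, and T1 grants amber-code (Rule 1).

Yes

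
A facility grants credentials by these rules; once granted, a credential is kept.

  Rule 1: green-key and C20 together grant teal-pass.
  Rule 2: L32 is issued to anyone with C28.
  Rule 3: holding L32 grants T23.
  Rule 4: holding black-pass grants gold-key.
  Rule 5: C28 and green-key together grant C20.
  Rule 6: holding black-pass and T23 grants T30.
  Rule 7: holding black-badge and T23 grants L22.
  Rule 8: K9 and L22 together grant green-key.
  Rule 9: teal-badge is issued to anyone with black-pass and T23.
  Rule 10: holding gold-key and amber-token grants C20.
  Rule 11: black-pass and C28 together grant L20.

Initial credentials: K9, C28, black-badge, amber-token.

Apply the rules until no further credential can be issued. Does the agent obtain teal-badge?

teal-badge would need black-pass and T23 (Rule 9), but black-pass is never granted.

No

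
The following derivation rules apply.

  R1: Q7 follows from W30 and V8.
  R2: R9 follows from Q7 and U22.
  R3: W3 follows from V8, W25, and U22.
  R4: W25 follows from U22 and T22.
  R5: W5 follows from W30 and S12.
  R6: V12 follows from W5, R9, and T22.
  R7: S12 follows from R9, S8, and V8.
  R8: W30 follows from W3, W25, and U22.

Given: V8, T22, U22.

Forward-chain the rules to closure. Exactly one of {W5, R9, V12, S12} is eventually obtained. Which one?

From U22 and T22, R4 gives W25.
From V8, W25, and U22, R3 gives W3.
W3, W25, and U22 hold, so W30 follows (R8).
From W30 and V8, R1 gives Q7.
Q7 and U22 hold, so R9 follows (R2).
S12 would need R9, S8, and V8 (R7), but S8 is never established. W5 would need W30 and S12 (R5), but S12 is never established. V12 would need W5, R9, and T22 (R6), but W5 is never established.

R9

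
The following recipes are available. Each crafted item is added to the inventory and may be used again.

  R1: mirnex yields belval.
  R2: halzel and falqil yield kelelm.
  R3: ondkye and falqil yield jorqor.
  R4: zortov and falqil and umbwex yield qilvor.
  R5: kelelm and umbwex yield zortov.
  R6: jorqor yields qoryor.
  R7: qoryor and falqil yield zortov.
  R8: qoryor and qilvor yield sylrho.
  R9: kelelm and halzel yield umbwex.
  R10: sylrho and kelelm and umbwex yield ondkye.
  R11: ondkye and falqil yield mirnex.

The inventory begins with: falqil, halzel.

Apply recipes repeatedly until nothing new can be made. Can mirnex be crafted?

No

mirnex would need ondkye and falqil (R11), but ondkye is never obtained.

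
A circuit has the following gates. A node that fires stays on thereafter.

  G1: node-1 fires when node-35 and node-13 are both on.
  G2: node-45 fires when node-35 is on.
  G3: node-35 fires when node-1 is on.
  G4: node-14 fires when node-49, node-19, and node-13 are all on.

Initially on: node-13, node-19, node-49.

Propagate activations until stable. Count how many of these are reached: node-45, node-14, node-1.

1

node-49, node-19, and node-13 are on, so node-14 fires (G4).
node-45 would need node-35 (G2), but node-35 never turns on.
node-14: reached.
node-1 would need node-35 and node-13 (G1), but node-35 never turns on.
Reached: node-14 — 1 of the 3.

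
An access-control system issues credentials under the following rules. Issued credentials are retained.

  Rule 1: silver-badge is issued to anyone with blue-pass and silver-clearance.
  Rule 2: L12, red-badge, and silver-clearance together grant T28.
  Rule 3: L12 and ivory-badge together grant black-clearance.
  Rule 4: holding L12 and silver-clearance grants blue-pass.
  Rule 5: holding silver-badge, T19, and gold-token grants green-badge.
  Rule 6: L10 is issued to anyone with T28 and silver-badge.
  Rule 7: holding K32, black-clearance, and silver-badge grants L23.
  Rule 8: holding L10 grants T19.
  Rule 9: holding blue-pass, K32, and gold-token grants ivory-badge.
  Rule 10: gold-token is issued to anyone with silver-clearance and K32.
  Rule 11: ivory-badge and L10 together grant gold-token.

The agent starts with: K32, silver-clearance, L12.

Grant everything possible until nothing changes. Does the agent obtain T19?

T19 would need L10 (Rule 8), but L10 is never granted.

No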